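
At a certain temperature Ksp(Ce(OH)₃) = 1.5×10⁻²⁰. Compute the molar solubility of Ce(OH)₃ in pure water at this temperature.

4.9×10⁻⁶ M

Ce(OH)₃(s) ⇌ Ce³⁺(aq) + 3 OH⁻(aq)
If s mol/L of Ce(OH)₃ dissolves, [Ce³⁺] = s and [OH⁻] = 3s.
Ksp = [Ce³⁺][OH⁻]^3 = s · (3s)^3 = 27s^4
27s^4 = 1.5×10⁻²⁰  ⇒  s^4 = 5.6×10⁻²²
s = 4.9×10⁻⁶ M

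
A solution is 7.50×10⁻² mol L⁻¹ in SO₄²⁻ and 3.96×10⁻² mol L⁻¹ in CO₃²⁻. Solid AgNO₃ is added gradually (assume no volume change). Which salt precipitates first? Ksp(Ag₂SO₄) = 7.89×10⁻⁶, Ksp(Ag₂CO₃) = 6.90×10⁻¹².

Precipitation of each salt begins when its ion product equals Ksp.
For Ag₂SO₄: [Ag⁺] = (Ksp/[SO₄²⁻])^(1/2) = 1.03×10⁻² mol L⁻¹
For Ag₂CO₃: [Ag⁺] = (Ksp/[CO₃²⁻])^(1/2) = 1.32×10⁻⁵ mol L⁻¹
Since Ag₂CO₃ needs less Ag⁺ to reach saturation, it precipitates first.

Ag₂CO₃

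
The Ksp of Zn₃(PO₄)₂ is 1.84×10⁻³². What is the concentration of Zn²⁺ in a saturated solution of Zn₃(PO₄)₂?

Zn₃(PO₄)₂(s) ⇌ 3 Zn²⁺(aq) + 2 PO₄³⁻(aq)
If s mol/L of Zn₃(PO₄)₂ dissolves, [Zn²⁺] = 3s and [PO₄³⁻] = 2s.
Ksp = [Zn²⁺]^3[PO₄³⁻]^2 = (3s)^3 · (2s)^2 = 108s^5 = 1.84×10⁻³²
s = 1.76×10⁻⁷ mol/L
[Zn²⁺] = 3s = 5.29×10⁻⁷ mol/L

5.29×10⁻⁷ M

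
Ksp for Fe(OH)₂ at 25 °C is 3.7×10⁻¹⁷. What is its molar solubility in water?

2.1×10⁻⁶ M

Fe(OH)₂(s) ⇌ Fe²⁺(aq) + 2 OH⁻(aq)
If s mol/L of Fe(OH)₂ dissolves, [Fe²⁺] = s and [OH⁻] = 2s.
Ksp = [Fe²⁺][OH⁻]^2 = s · (2s)^2 = 4s^3
4s^3 = 3.7×10⁻¹⁷  ⇒  s^3 = 9.3×10⁻¹⁸
s = (9.3×10⁻¹⁸)^(1/3) = 2.1×10⁻⁶ mol/L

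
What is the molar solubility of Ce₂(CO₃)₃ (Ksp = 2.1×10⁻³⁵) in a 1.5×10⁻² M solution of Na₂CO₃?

1.2×10⁻¹⁵ M

Ce₂(CO₃)₃(s) ⇌ 2 Ce³⁺(aq) + 3 CO₃²⁻(aq)
The solution already contains CO₃²⁻ at 1.5×10⁻² M. Let s be the molar solubility of Ce₂(CO₃)₃.
[CO₃²⁻] ≈ 1.5×10⁻² M (common ion dominates); [Ce³⁺] = 2s.
Ksp = [Ce³⁺]^2[CO₃²⁻]^3 = (2s)^2(1.5×10⁻²)^3
(2s)^2 = 2.1×10⁻³⁵ / (1.5×10⁻²)^3 = 6.2×10⁻³⁰
s = 1.2×10⁻¹⁵ M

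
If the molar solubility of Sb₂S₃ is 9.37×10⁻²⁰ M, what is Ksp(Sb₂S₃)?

Ksp = 7.80×10⁻⁹⁴

Sb₂S₃(s) ⇌ 2 Sb³⁺(aq) + 3 S²⁻(aq)
Let s be the molar solubility. Then [Sb³⁺] = 2s and [S²⁻] = 3s.
Ksp = [Sb³⁺]^2[S²⁻]^3 = (2s)^2 · (3s)^3 = 108s^5
Ksp = 108 × (9.37×10⁻²⁰)^5 = 7.80×10⁻⁹⁴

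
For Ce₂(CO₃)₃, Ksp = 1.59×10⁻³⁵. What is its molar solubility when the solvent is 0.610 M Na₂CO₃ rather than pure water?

Ce₂(CO₃)₃(s) ⇌ 2 Ce³⁺(aq) + 3 CO₃²⁻(aq)
CO₃²⁻ is already present at 0.610 M. If s mol/L of Ce₂(CO₃)₃ dissolves, [Ce³⁺] = 2s while [CO₃²⁻] ≈ 0.610 M.
Ksp = [Ce³⁺]^2[CO₃²⁻]^3 = (2s)^2(0.610)^3
(2s)^2 = 1.59×10⁻³⁵ / (0.610)^3 = 7.00×10⁻³⁵
s = 4.18×10⁻¹⁸ M

4.18×10⁻¹⁸ M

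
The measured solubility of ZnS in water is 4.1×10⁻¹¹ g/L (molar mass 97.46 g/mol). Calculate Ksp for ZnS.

Molar solubility s = (4.1×10⁻¹¹ g/L) / (97.46 g/mol) = 4.207×10⁻¹³ mol/L
ZnS(s) ⇌ Zn²⁺(aq) + S²⁻(aq)
With molar solubility s: [Zn²⁺] = s, [S²⁻] = s.
Ksp = [Zn²⁺][S²⁻] = s · s = s^2
Ksp = (4.207×10⁻¹³)^2 = 1.8×10⁻²⁵

Ksp = 1.8×10⁻²⁵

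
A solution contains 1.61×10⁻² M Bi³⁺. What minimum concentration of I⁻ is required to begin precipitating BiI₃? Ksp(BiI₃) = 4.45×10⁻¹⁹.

Each salt precipitates once Q = Ksp for that salt.
BiI₃(s) ⇌ Bi³⁺(aq) + 3 I⁻(aq)
Ksp = [Bi³⁺][I⁻]^3 = [I⁻]^3(1.61×10⁻²)
[I⁻]^3 = 4.45×10⁻¹⁹ / (1.61×10⁻²) = 2.76×10⁻¹⁷
[I⁻] = 3.02×10⁻⁶ M

3.02×10⁻⁶ M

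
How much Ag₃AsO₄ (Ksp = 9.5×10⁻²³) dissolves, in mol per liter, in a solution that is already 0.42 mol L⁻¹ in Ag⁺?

Ag₃AsO₄(s) ⇌ 3 Ag⁺(aq) + AsO₄³⁻(aq)
The solution already contains Ag⁺ at 0.42 mol L⁻¹. Let s be the molar solubility of Ag₃AsO₄.
[Ag⁺] ≈ 0.42 mol L⁻¹ (common ion dominates); [AsO₄³⁻] = s.
Ksp = [Ag⁺]^3[AsO₄³⁻] = (0.42)^3s
s = 9.5×10⁻²³ / (0.42)^3 = 1.3×10⁻²¹
s = 1.3×10⁻²¹ mol L⁻¹

1.3×10⁻²¹ M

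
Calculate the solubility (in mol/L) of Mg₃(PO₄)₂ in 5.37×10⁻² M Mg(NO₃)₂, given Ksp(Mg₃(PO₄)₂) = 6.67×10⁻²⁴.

Mg₃(PO₄)₂(s) ⇌ 3 Mg²⁺(aq) + 2 PO₄³⁻(aq)
Mg²⁺ is already present at 5.37×10⁻² M. If s mol/L of Mg₃(PO₄)₂ dissolves, [PO₄³⁻] = 2s while [Mg²⁺] ≈ 5.37×10⁻² M.
Ksp = [Mg²⁺]^3[PO₄³⁻]^2 = (5.37×10⁻²)^3(2s)^2
(2s)^2 = 6.67×10⁻²⁴ / (5.37×10⁻²)^3 = 4.31×10⁻²⁰
s = 1.04×10⁻¹⁰ M

1.04×10⁻¹⁰ M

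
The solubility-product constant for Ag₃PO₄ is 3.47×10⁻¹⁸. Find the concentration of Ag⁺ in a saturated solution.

Ag₃PO₄(s) ⇌ 3 Ag⁺(aq) + PO₄³⁻(aq)
Let s be the molar solubility. Then [Ag⁺] = 3s and [PO₄³⁻] = s.
Ksp = [Ag⁺]^3[PO₄³⁻] = (3s)^3 · s = 27s^4 = 3.47×10⁻¹⁸
s = 1.89×10⁻⁵ mol L⁻¹
[Ag⁺] = 3s = 5.68×10⁻⁵ mol L⁻¹

5.68×10⁻⁵ M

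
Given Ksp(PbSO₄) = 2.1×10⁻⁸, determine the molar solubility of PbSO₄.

PbSO₄(s) ⇌ Pb²⁺(aq) + SO₄²⁻(aq)
With molar solubility s: [Pb²⁺] = s, [SO₄²⁻] = s.
Ksp = [Pb²⁺][SO₄²⁻] = s · s = s^2
s^2 = 2.1×10⁻⁸
s = 1.4×10⁻⁴ M

1.4×10⁻⁴ M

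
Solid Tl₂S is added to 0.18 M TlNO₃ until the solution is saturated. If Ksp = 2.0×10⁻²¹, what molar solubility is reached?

Tl₂S(s) ⇌ 2 Tl⁺(aq) + S²⁻(aq)
Let s be the solubility of Tl₂S here. The common ion gives [Tl⁺] ≈ 0.18 M, and [S²⁻] = s.
Ksp = [Tl⁺]^2[S²⁻] = (0.18)^2s
s = 2.0×10⁻²¹ / (0.18)^2 = 6.2×10⁻²⁰
s = 6.2×10⁻²⁰ M

6.2×10⁻²⁰ M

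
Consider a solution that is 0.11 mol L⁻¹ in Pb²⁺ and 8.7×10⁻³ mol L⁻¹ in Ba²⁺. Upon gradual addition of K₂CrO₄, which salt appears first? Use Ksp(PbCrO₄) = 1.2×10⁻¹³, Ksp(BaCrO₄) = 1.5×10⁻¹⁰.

Precipitation of each salt begins when its ion product equals Ksp.
For PbCrO₄: [CrO₄²⁻] = (Ksp/[Pb²⁺]) = 1.1×10⁻¹² mol L⁻¹
For BaCrO₄: [CrO₄²⁻] = (Ksp/[Ba²⁺]) = 1.7×10⁻⁸ mol L⁻¹
Since PbCrO₄ needs less CrO₄²⁻ to reach saturation, it precipitates first.

PbCrO₄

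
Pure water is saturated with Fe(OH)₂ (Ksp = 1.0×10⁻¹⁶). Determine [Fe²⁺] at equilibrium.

2.9×10⁻⁶ M

Fe(OH)₂(s) ⇌ Fe²⁺(aq) + 2 OH⁻(aq)
Let s be the molar solubility. Then [Fe²⁺] = s and [OH⁻] = 2s.
Ksp = [Fe²⁺][OH⁻]^2 = s · (2s)^2 = 4s^3 = 1.0×10⁻¹⁶
s = 2.9×10⁻⁶ mol/L
[Fe²⁺] = s = 2.9×10⁻⁶ mol/L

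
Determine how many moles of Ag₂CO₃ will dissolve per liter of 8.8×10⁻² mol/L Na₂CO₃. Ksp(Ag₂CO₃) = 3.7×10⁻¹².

3.2×10⁻⁶ M

Ag₂CO₃(s) ⇌ 2 Ag⁺(aq) + CO₃²⁻(aq)
The solution already contains CO₃²⁻ at 8.8×10⁻² mol/L. Let s be the molar solubility of Ag₂CO₃.
[CO₃²⁻] ≈ 8.8×10⁻² mol/L (common ion dominates); [Ag⁺] = 2s.
Ksp = [Ag⁺]^2[CO₃²⁻] = (2s)^2(8.8×10⁻²)
(2s)^2 = 3.7×10⁻¹² / (8.8×10⁻²) = 4.2×10⁻¹¹
s = 3.2×10⁻⁶ mol/L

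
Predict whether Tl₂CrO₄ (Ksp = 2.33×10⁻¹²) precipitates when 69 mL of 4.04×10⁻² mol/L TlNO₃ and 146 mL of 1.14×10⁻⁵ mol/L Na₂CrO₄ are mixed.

Yes

The combined volume is 215 mL.
[Tl⁺] = (4.04×10⁻²)(69)/215 = 1.30×10⁻² mol/L
[CrO₄²⁻] = (1.14×10⁻⁵)(146)/215 = 7.74×10⁻⁶ mol/L
Q = [Tl⁺]^2[CrO₄²⁻] = 1.30×10⁻⁹
Because Q > Ksp (1.30×10⁻⁹ vs 2.33×10⁻¹²), a precipitate of Tl₂CrO₄ forms.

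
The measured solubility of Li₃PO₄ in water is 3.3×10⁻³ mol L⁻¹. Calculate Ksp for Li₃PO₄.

Li₃PO₄(s) ⇌ 3 Li⁺(aq) + PO₄³⁻(aq)
If s mol/L of Li₃PO₄ dissolves, [Li⁺] = 3s and [PO₄³⁻] = s.
Ksp = [Li⁺]^3[PO₄³⁻] = (3s)^3 · s = 27s^4
Ksp = 27 × (3.3×10⁻³)^4 = 3.2×10⁻⁹

Ksp = 3.2×10⁻⁹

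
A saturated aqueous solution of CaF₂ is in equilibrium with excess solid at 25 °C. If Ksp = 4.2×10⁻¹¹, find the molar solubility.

CaF₂(s) ⇌ Ca²⁺(aq) + 2 F⁻(aq)
If s mol/L of CaF₂ dissolves, [Ca²⁺] = s and [F⁻] = 2s.
Ksp = [Ca²⁺][F⁻]^2 = s · (2s)^2 = 4s^3
4s^3 = 4.2×10⁻¹¹  ⇒  s^3 = 1.1×10⁻¹¹
Taking the 3rd root, s = 2.2×10⁻⁴ mol/L.

2.2×10⁻⁴ M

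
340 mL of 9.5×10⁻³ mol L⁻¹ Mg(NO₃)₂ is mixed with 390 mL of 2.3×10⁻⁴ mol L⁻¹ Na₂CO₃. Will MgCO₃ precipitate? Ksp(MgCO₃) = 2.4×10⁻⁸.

Yes

The combined volume is 730 mL.
[Mg²⁺] = (9.5×10⁻³)(340)/730 = 4.4×10⁻³ mol L⁻¹
[CO₃²⁻] = (2.3×10⁻⁴)(390)/730 = 1.2×10⁻⁴ mol L⁻¹
Q = [Mg²⁺][CO₃²⁻] = 5.4×10⁻⁷
Because Q > Ksp (5.4×10⁻⁷ vs 2.4×10⁻⁸), a precipitate of MgCO₃ forms.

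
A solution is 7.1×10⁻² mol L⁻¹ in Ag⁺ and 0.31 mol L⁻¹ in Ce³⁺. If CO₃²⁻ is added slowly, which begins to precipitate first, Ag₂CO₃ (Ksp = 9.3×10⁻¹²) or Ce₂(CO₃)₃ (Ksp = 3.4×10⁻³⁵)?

Each salt precipitates once Q = Ksp for that salt.
For Ag₂CO₃: [CO₃²⁻] = (Ksp/[Ag⁺]^2) = 1.8×10⁻⁹ mol L⁻¹
For Ce₂(CO₃)₃: [CO₃²⁻] = (Ksp/[Ce³⁺]^2)^(1/3) = 7.1×10⁻¹² mol L⁻¹
Ce₂(CO₃)₃ requires the lower [CO₃²⁻], so it precipitates first.

Ce₂(CO₃)₃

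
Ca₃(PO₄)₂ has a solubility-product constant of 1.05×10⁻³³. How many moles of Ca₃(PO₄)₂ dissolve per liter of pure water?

9.94×10⁻⁸ M

Ca₃(PO₄)₂(s) ⇌ 3 Ca²⁺(aq) + 2 PO₄³⁻(aq)
For each mole of Ca₃(PO₄)₂ that dissolves per liter, [Ca²⁺] = 3s and [PO₄³⁻] = 2s; let s denote this solubility.
Ksp = [Ca²⁺]^3[PO₄³⁻]^2 = (3s)^3 · (2s)^2 = 108s^5
108s^5 = 1.05×10⁻³³  ⇒  s^5 = 9.72×10⁻³⁶
Taking the 5th root, s = 9.94×10⁻⁸ mol/L.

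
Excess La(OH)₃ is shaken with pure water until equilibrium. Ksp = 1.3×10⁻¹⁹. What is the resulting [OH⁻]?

La(OH)₃(s) ⇌ La³⁺(aq) + 3 OH⁻(aq)
If s mol/L of La(OH)₃ dissolves, [La³⁺] = s and [OH⁻] = 3s.
Ksp = [La³⁺][OH⁻]^3 = s · (3s)^3 = 27s^4 = 1.3×10⁻¹⁹
s = 8.3×10⁻⁶ M
[OH⁻] = 3s = 2.5×10⁻⁵ M

2.5×10⁻⁵ M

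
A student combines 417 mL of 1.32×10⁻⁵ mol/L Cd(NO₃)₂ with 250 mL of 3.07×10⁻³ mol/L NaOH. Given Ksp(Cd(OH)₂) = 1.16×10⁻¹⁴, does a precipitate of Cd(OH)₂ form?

Yes

After mixing, V = 417 mL + 250 mL = 667 mL.
[Cd²⁺] = (1.32×10⁻⁵)(417)/667 = 8.25×10⁻⁶ mol/L
[OH⁻] = (3.07×10⁻³)(250)/667 = 1.15×10⁻³ mol/L
Q = [Cd²⁺][OH⁻]^2 = 1.09×10⁻¹¹
Q = 1.09×10⁻¹¹ > Ksp = 1.16×10⁻¹⁴, so the solution is supersaturated and Cd(OH)₂ precipitates.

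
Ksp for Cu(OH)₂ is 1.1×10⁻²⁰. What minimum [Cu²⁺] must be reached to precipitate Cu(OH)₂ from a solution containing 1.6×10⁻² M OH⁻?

The threshold for precipitation is Q = Ksp.
Cu(OH)₂(s) ⇌ Cu²⁺(aq) + 2 OH⁻(aq)
Ksp = [Cu²⁺][OH⁻]^2 = [Cu²⁺](1.6×10⁻²)^2
[Cu²⁺] = 1.1×10⁻²⁰ / (1.6×10⁻²)^2 = 4.3×10⁻¹⁷
[Cu²⁺] = 4.3×10⁻¹⁷ M

4.3×10⁻¹⁷ M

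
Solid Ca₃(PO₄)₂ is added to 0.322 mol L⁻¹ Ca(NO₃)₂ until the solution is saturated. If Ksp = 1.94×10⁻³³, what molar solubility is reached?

Ca₃(PO₄)₂(s) ⇌ 3 Ca²⁺(aq) + 2 PO₄³⁻(aq)
The solution already contains Ca²⁺ at 0.322 mol L⁻¹. Let s be the molar solubility of Ca₃(PO₄)₂.
[Ca²⁺] ≈ 0.322 mol L⁻¹ (common ion dominates); [PO₄³⁻] = 2s.
Ksp = [Ca²⁺]^3[PO₄³⁻]^2 = (0.322)^3(2s)^2
(2s)^2 = 1.94×10⁻³³ / (0.322)^3 = 5.81×10⁻³²
s = 1.21×10⁻¹⁶ mol L⁻¹

1.21×10⁻¹⁶ M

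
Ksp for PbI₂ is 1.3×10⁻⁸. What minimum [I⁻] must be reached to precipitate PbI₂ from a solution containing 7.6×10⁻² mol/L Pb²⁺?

4.1×10⁻⁴ M

Precipitation of each salt begins when its ion product equals Ksp.
PbI₂(s) ⇌ Pb²⁺(aq) + 2 I⁻(aq)
Ksp = [Pb²⁺][I⁻]^2 = [I⁻]^2(7.6×10⁻²)
[I⁻]^2 = 1.3×10⁻⁸ / (7.6×10⁻²) = 1.7×10⁻⁷
[I⁻] = 4.1×10⁻⁴ mol/L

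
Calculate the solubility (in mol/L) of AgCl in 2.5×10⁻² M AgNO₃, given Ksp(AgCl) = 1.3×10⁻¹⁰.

AgCl(s) ⇌ Ag⁺(aq) + Cl⁻(aq)
With Ag⁺ already at 2.5×10⁻² M and s small, take [Ag⁺] ≈ 2.5×10⁻² M and [Cl⁻] = s.
Ksp = [Ag⁺][Cl⁻] = (2.5×10⁻²)s
s = 1.3×10⁻¹⁰ / (2.5×10⁻²) = 5.2×10⁻⁹
s = 5.2×10⁻⁹ M

5.2×10⁻⁹ M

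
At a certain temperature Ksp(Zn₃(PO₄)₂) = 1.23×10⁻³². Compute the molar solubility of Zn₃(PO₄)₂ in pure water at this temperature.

1.63×10⁻⁷ M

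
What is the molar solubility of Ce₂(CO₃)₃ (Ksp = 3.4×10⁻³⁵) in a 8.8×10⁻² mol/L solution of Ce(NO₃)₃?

5.5×10⁻¹² M

Ce₂(CO₃)₃(s) ⇌ 2 Ce³⁺(aq) + 3 CO₃²⁻(aq)
Let s be the solubility of Ce₂(CO₃)₃ here. The common ion gives [Ce³⁺] ≈ 8.8×10⁻² mol/L, and [CO₃²⁻] = 3s.
Ksp = [Ce³⁺]^2[CO₃²⁻]^3 = (8.8×10⁻²)^2(3s)^3
(3s)^3 = 3.4×10⁻³⁵ / (8.8×10⁻²)^2 = 4.4×10⁻³³
s = 5.5×10⁻¹² mol/L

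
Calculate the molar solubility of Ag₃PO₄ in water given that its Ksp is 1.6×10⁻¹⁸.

Ag₃PO₄(s) ⇌ 3 Ag⁺(aq) + PO₄³⁻(aq)
Let s be the molar solubility. Then [Ag⁺] = 3s and [PO₄³⁻] = s.
Ksp = [Ag⁺]^3[PO₄³⁻] = (3s)^3 · s = 27s^4
27s^4 = 1.6×10⁻¹⁸  ⇒  s^4 = 5.9×10⁻²⁰
Taking the 4th root, s = 1.6×10⁻⁵ mol/L.

1.6×10⁻⁵ M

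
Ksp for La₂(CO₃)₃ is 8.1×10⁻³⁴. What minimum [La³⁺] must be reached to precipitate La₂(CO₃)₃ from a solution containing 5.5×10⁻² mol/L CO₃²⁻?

Each salt precipitates once Q = Ksp for that salt.
La₂(CO₃)₃(s) ⇌ 2 La³⁺(aq) + 3 CO₃²⁻(aq)
Ksp = [La³⁺]^2[CO₃²⁻]^3 = [La³⁺]^2(5.5×10⁻²)^3
[La³⁺]^2 = 8.1×10⁻³⁴ / (5.5×10⁻²)^3 = 4.9×10⁻³⁰
[La³⁺] = 2.2×10⁻¹⁵ mol/L

2.2×10⁻¹⁵ M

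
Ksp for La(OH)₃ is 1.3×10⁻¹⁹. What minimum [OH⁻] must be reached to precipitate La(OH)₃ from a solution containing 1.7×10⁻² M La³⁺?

2.0×10⁻⁶ M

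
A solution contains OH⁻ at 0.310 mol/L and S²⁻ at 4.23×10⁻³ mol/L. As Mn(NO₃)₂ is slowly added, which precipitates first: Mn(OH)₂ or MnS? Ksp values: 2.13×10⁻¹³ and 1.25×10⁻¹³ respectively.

Precipitation begins when Q = Ksp.
For Mn(OH)₂: [Mn²⁺] = (Ksp/[OH⁻]^2) = 2.22×10⁻¹² mol/L
For MnS: [Mn²⁺] = (Ksp/[S²⁻]) = 2.96×10⁻¹¹ mol/L
Since Mn(OH)₂ needs less Mn²⁺ to reach saturation, it precipitates first.

Mn(OH)₂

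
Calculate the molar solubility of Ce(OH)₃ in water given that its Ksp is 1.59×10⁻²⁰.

4.93×10⁻⁶ M

Ce(OH)₃(s) ⇌ Ce³⁺(aq) + 3 OH⁻(aq)
If s mol/L of Ce(OH)₃ dissolves, [Ce³⁺] = s and [OH⁻] = 3s.
Ksp = [Ce³⁺][OH⁻]^3 = s · (3s)^3 = 27s^4
27s^4 = 1.59×10⁻²⁰  ⇒  s^4 = 5.89×10⁻²²
s = (5.89×10⁻²²)^(1/4) = 4.93×10⁻⁶ mol/L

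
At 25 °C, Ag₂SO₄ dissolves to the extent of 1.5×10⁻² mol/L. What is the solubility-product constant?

Ksp = 1.4×10⁻⁵

Ag₂SO₄(s) ⇌ 2 Ag⁺(aq) + SO₄²⁻(aq)
If s mol/L of Ag₂SO₄ dissolves, [Ag⁺] = 2s and [SO₄²⁻] = s.
Ksp = [Ag⁺]^2[SO₄²⁻] = (2s)^2 · s = 4s^3
Ksp = 4 × (1.5×10⁻²)^3 = 1.4×10⁻⁵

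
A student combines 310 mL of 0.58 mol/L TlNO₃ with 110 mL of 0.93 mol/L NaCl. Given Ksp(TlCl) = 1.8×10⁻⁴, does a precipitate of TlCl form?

After mixing, V = 310 mL + 110 mL = 420 mL.
[Tl⁺] = (0.58)(310)/420 = 0.43 mol/L
[Cl⁻] = (0.93)(110)/420 = 0.24 mol/L
Q = [Tl⁺][Cl⁻] = 0.10
Because Q > Ksp (0.10 vs 1.8×10⁻⁴), a precipitate of TlCl forms.

Yes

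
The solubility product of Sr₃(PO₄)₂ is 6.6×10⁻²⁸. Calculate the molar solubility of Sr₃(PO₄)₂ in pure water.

Sr₃(PO₄)₂(s) ⇌ 3 Sr²⁺(aq) + 2 PO₄³⁻(aq)
Let s be the molar solubility. Then [Sr²⁺] = 3s and [PO₄³⁻] = 2s.
Ksp = [Sr²⁺]^3[PO₄³⁻]^2 = (3s)^3 · (2s)^2 = 108s^5
108s^5 = 6.6×10⁻²⁸  ⇒  s^5 = 6.1×10⁻³⁰
s = 1.4×10⁻⁶ M

1.4×10⁻⁶ M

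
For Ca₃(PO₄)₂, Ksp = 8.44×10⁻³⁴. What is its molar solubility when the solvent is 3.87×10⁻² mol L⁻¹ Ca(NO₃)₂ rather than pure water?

1.91×10⁻¹⁵ M

Ca₃(PO₄)₂(s) ⇌ 3 Ca²⁺(aq) + 2 PO₄³⁻(aq)
Ca²⁺ is already present at 3.87×10⁻² mol L⁻¹. If s mol/L of Ca₃(PO₄)₂ dissolves, [PO₄³⁻] = 2s while [Ca²⁺] ≈ 3.87×10⁻² mol L⁻¹.
Ksp = [Ca²⁺]^3[PO₄³⁻]^2 = (3.87×10⁻²)^3(2s)^2
(2s)^2 = 8.44×10⁻³⁴ / (3.87×10⁻²)^3 = 1.46×10⁻²⁹
s = 1.91×10⁻¹⁵ mol L⁻¹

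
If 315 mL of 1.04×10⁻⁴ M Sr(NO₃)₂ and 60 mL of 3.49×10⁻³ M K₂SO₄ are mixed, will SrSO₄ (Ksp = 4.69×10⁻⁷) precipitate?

No

Total volume after mixing = 315 + 60 = 375 mL.
[Sr²⁺] = (1.04×10⁻⁴)(315)/375 = 8.74×10⁻⁵ M
[SO₄²⁻] = (3.49×10⁻³)(60)/375 = 5.58×10⁻⁴ M
Q = [Sr²⁺][SO₄²⁻] = 4.88×10⁻⁸
Q < Ksp (4.88×10⁻⁸ vs 4.69×10⁻⁷); the solution remains unsaturated and no precipitate forms.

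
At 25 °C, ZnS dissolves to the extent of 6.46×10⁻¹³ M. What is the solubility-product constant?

Ksp = 4.17×10⁻²⁵

ZnS(s) ⇌ Zn²⁺(aq) + S²⁻(aq)
Call the molar solubility s, so that [Zn²⁺] = s and [S²⁻] = s.
Ksp = [Zn²⁺][S²⁻] = s · s = s^2
Ksp = (6.46×10⁻¹³)^2 = 4.17×10⁻²⁵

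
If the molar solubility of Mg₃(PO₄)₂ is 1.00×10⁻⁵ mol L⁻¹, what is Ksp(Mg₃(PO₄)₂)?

Mg₃(PO₄)₂(s) ⇌ 3 Mg²⁺(aq) + 2 PO₄³⁻(aq)
With molar solubility s: [Mg²⁺] = 3s, [PO₄³⁻] = 2s.
Ksp = [Mg²⁺]^3[PO₄³⁻]^2 = (3s)^3 · (2s)^2 = 108s^5
Ksp = 108 × (1.00×10⁻⁵)^5 = 1.08×10⁻²³

Ksp = 1.08×10⁻²³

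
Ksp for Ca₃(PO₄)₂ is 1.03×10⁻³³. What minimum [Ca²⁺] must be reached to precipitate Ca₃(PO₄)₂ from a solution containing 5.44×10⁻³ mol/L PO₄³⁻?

3.26×10⁻¹⁰ M

Precipitation begins when Q = Ksp.
Ca₃(PO₄)₂(s) ⇌ 3 Ca²⁺(aq) + 2 PO₄³⁻(aq)
Ksp = [Ca²⁺]^3[PO₄³⁻]^2 = [Ca²⁺]^3(5.44×10⁻³)^2
[Ca²⁺]^3 = 1.03×10⁻³³ / (5.44×10⁻³)^2 = 3.48×10⁻²⁹
[Ca²⁺] = 3.26×10⁻¹⁰ mol/L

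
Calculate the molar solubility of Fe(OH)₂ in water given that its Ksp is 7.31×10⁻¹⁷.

2.63×10⁻⁶ M

Fe(OH)₂(s) ⇌ Fe²⁺(aq) + 2 OH⁻(aq)
For each mole of Fe(OH)₂ that dissolves per liter, [Fe²⁺] = s and [OH⁻] = 2s; let s denote this solubility.
Ksp = [Fe²⁺][OH⁻]^2 = s · (2s)^2 = 4s^3
4s^3 = 7.31×10⁻¹⁷  ⇒  s^3 = 1.83×10⁻¹⁷
Taking the 3rd root, s = 2.63×10⁻⁶ mol L⁻¹.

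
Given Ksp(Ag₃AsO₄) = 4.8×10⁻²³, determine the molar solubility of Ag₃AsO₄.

Ag₃AsO₄(s) ⇌ 3 Ag⁺(aq) + AsO₄³⁻(aq)
With molar solubility s: [Ag⁺] = 3s, [AsO₄³⁻] = s.
Ksp = [Ag⁺]^3[AsO₄³⁻] = (3s)^3 · s = 27s^4
27s^4 = 4.8×10⁻²³  ⇒  s^4 = 1.8×10⁻²⁴
Taking the 4th root, s = 1.2×10⁻⁶ mol L⁻¹.

1.2×10⁻⁶ M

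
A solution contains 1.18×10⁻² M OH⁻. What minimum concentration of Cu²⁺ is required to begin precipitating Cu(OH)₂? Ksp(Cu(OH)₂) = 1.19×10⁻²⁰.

8.55×10⁻¹⁷ M

The threshold for precipitation is Q = Ksp.
Cu(OH)₂(s) ⇌ Cu²⁺(aq) + 2 OH⁻(aq)
Ksp = [Cu²⁺][OH⁻]^2 = [Cu²⁺](1.18×10⁻²)^2
[Cu²⁺] = 1.19×10⁻²⁰ / (1.18×10⁻²)^2 = 8.55×10⁻¹⁷
[Cu²⁺] = 8.55×10⁻¹⁷ M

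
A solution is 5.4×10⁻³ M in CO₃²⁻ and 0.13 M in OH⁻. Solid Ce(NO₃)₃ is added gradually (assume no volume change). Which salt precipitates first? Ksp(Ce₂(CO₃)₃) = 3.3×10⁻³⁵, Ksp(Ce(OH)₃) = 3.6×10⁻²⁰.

Ce(OH)₃

A salt starts to precipitate once the ion product Q reaches its Ksp.
For Ce₂(CO₃)₃: [Ce³⁺] = (Ksp/[CO₃²⁻]^3)^(1/2) = 1.4×10⁻¹⁴ M
For Ce(OH)₃: [Ce³⁺] = (Ksp/[OH⁻]^3) = 1.6×10⁻¹⁷ M
The smaller threshold [Ce³⁺] is reached first, so Ce(OH)₃ precipitates first.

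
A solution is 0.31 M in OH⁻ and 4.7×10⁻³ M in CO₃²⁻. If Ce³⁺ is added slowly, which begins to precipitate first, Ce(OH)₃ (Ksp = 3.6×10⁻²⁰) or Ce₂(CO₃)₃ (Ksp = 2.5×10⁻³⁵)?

Ce(OH)₃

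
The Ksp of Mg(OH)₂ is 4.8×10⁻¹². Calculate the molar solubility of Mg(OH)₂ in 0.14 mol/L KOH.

2.4×10⁻¹⁰ M

Mg(OH)₂(s) ⇌ Mg²⁺(aq) + 2 OH⁻(aq)
With OH⁻ already at 0.14 mol/L and s small, take [OH⁻] ≈ 0.14 mol/L and [Mg²⁺] = s.
Ksp = [Mg²⁺][OH⁻]^2 = s(0.14)^2
s = 4.8×10⁻¹² / (0.14)^2 = 2.4×10⁻¹⁰
s = 2.4×10⁻¹⁰ mol/L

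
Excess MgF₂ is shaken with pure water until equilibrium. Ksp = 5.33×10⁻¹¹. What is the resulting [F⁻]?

MgF₂(s) ⇌ Mg²⁺(aq) + 2 F⁻(aq)
Call the molar solubility s, so that [Mg²⁺] = s and [F⁻] = 2s.
Ksp = [Mg²⁺][F⁻]^2 = s · (2s)^2 = 4s^3 = 5.33×10⁻¹¹
s = 2.37×10⁻⁴ mol L⁻¹
[F⁻] = 2s = 4.74×10⁻⁴ mol L⁻¹

4.74×10⁻⁴ M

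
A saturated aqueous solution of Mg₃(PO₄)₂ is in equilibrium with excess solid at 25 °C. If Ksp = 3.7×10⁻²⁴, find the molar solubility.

8.1×10⁻⁶ M

Mg₃(PO₄)₂(s) ⇌ 3 Mg²⁺(aq) + 2 PO₄³⁻(aq)
Call the molar solubility s, so that [Mg²⁺] = 3s and [PO₄³⁻] = 2s.
Ksp = [Mg²⁺]^3[PO₄³⁻]^2 = (3s)^3 · (2s)^2 = 108s^5
108s^5 = 3.7×10⁻²⁴  ⇒  s^5 = 3.4×10⁻²⁶
Taking the 5th root, s = 8.1×10⁻⁶ mol/L.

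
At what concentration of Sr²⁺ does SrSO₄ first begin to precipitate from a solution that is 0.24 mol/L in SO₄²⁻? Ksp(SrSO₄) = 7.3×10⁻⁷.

Precipitation begins when Q = Ksp.
SrSO₄(s) ⇌ Sr²⁺(aq) + SO₄²⁻(aq)
Ksp = [Sr²⁺][SO₄²⁻] = [Sr²⁺](0.24)
[Sr²⁺] = 7.3×10⁻⁷ / (0.24) = 3.0×10⁻⁶
[Sr²⁺] = 3.0×10⁻⁶ mol/L

3.0×10⁻⁶ M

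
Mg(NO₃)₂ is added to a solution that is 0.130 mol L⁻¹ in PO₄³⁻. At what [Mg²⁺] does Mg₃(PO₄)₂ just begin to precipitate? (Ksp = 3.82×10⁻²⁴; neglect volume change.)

Each salt precipitates once Q = Ksp for that salt.
Mg₃(PO₄)₂(s) ⇌ 3 Mg²⁺(aq) + 2 PO₄³⁻(aq)
Ksp = [Mg²⁺]^3[PO₄³⁻]^2 = [Mg²⁺]^3(0.130)^2
[Mg²⁺]^3 = 3.82×10⁻²⁴ / (0.130)^2 = 2.26×10⁻²²
[Mg²⁺] = 6.09×10⁻⁸ mol L⁻¹

6.09×10⁻⁸ M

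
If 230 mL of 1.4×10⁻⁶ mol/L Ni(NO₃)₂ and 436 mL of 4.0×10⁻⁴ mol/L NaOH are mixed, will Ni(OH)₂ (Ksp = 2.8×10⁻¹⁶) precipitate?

After mixing, V = 230 mL + 436 mL = 666 mL.
[Ni²⁺] = (1.4×10⁻⁶)(230)/666 = 4.8×10⁻⁷ mol/L
[OH⁻] = (4.0×10⁻⁴)(436)/666 = 2.6×10⁻⁴ mol/L
Q = [Ni²⁺][OH⁻]^2 = 3.3×10⁻¹⁴
Q = 3.3×10⁻¹⁴ > Ksp = 2.8×10⁻¹⁶, so the solution is supersaturated and Ni(OH)₂ precipitates.

Yes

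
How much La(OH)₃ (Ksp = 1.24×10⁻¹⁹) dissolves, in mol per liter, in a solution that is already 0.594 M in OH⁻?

5.92×10⁻¹⁹ M

La(OH)₃(s) ⇌ La³⁺(aq) + 3 OH⁻(aq)
With OH⁻ already at 0.594 M and s small, take [OH⁻] ≈ 0.594 M and [La³⁺] = s.
Ksp = [La³⁺][OH⁻]^3 = s(0.594)^3
s = 1.24×10⁻¹⁹ / (0.594)^3 = 5.92×10⁻¹⁹
s = 5.92×10⁻¹⁹ M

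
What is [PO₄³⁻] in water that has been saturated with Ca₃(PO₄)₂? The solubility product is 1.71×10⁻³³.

2.19×10⁻⁷ M

Ca₃(PO₄)₂(s) ⇌ 3 Ca²⁺(aq) + 2 PO₄³⁻(aq)
Call the molar solubility s, so that [Ca²⁺] = 3s and [PO₄³⁻] = 2s.
Ksp = [Ca²⁺]^3[PO₄³⁻]^2 = (3s)^3 · (2s)^2 = 108s^5 = 1.71×10⁻³³
s = 1.10×10⁻⁷ M
[PO₄³⁻] = 2s = 2.19×10⁻⁷ M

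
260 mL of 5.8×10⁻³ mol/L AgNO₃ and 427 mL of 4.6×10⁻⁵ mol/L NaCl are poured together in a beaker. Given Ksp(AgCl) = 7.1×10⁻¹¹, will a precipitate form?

Yes

After mixing, V = 260 mL + 427 mL = 687 mL.
[Ag⁺] = (5.8×10⁻³)(260)/687 = 2.2×10⁻³ mol/L
[Cl⁻] = (4.6×10⁻⁵)(427)/687 = 2.9×10⁻⁵ mol/L
Q = [Ag⁺][Cl⁻] = 6.3×10⁻⁸
Since Q (6.3×10⁻⁸) exceeds Ksp (7.1×10⁻¹¹), AgCl will precipitate.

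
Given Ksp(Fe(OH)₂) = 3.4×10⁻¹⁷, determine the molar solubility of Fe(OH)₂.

Fe(OH)₂(s) ⇌ Fe²⁺(aq) + 2 OH⁻(aq)
Let s be the molar solubility. Then [Fe²⁺] = s and [OH⁻] = 2s.
Ksp = [Fe²⁺][OH⁻]^2 = s · (2s)^2 = 4s^3
4s^3 = 3.4×10⁻¹⁷  ⇒  s^3 = 8.5×10⁻¹⁸
s = 2.0×10⁻⁶ mol/L

2.0×10⁻⁶ M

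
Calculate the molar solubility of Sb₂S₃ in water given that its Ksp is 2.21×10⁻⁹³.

1.15×10⁻¹⁹ M

Sb₂S₃(s) ⇌ 2 Sb³⁺(aq) + 3 S²⁻(aq)
Call the molar solubility s, so that [Sb³⁺] = 2s and [S²⁻] = 3s.
Ksp = [Sb³⁺]^2[S²⁻]^3 = (2s)^2 · (3s)^3 = 108s^5
108s^5 = 2.21×10⁻⁹³  ⇒  s^5 = 2.05×10⁻⁹⁵
s = 1.15×10⁻¹⁹ mol L⁻¹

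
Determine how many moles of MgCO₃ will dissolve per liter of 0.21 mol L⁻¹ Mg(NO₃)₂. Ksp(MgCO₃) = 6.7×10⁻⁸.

3.2×10⁻⁷ M

MgCO₃(s) ⇌ Mg²⁺(aq) + CO₃²⁻(aq)
With Mg²⁺ already at 0.21 mol L⁻¹ and s small, take [Mg²⁺] ≈ 0.21 mol L⁻¹ and [CO₃²⁻] = s.
Ksp = [Mg²⁺][CO₃²⁻] = (0.21)s
s = 6.7×10⁻⁸ / (0.21) = 3.2×10⁻⁷
s = 3.2×10⁻⁷ mol L⁻¹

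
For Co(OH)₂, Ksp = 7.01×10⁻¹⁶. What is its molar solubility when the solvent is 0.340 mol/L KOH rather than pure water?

Co(OH)₂(s) ⇌ Co²⁺(aq) + 2 OH⁻(aq)
OH⁻ is already present at 0.340 mol/L. If s mol/L of Co(OH)₂ dissolves, [Co²⁺] = s while [OH⁻] ≈ 0.340 mol/L.
Ksp = [Co²⁺][OH⁻]^2 = s(0.340)^2
s = 7.01×10⁻¹⁶ / (0.340)^2 = 6.06×10⁻¹⁵
s = 6.06×10⁻¹⁵ mol/L

6.06×10⁻¹⁵ M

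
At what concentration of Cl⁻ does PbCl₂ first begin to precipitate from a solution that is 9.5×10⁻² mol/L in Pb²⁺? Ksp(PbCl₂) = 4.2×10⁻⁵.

The threshold for precipitation is Q = Ksp.
PbCl₂(s) ⇌ Pb²⁺(aq) + 2 Cl⁻(aq)
Ksp = [Pb²⁺][Cl⁻]^2 = [Cl⁻]^2(9.5×10⁻²)
[Cl⁻]^2 = 4.2×10⁻⁵ / (9.5×10⁻²) = 4.4×10⁻⁴
[Cl⁻] = 2.1×10⁻² mol/L

2.1×10⁻² M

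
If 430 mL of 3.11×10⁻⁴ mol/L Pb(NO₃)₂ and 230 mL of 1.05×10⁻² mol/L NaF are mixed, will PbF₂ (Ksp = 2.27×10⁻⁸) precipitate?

No

After mixing, V = 430 mL + 230 mL = 660 mL.
[Pb²⁺] = (3.11×10⁻⁴)(430)/660 = 2.03×10⁻⁴ mol/L
[F⁻] = (1.05×10⁻²)(230)/660 = 3.66×10⁻³ mol/L
Q = [Pb²⁺][F⁻]^2 = 2.71×10⁻⁹
Q < Ksp (2.71×10⁻⁹ vs 2.27×10⁻⁸); the solution remains unsaturated and no precipitate forms.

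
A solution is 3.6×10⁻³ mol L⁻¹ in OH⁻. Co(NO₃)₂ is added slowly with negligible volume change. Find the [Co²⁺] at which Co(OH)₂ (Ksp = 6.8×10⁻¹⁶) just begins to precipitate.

5.2×10⁻¹¹ M

The threshold for precipitation is Q = Ksp.
Co(OH)₂(s) ⇌ Co²⁺(aq) + 2 OH⁻(aq)
Ksp = [Co²⁺][OH⁻]^2 = [Co²⁺](3.6×10⁻³)^2
[Co²⁺] = 6.8×10⁻¹⁶ / (3.6×10⁻³)^2 = 5.2×10⁻¹¹
[Co²⁺] = 5.2×10⁻¹¹ mol L⁻¹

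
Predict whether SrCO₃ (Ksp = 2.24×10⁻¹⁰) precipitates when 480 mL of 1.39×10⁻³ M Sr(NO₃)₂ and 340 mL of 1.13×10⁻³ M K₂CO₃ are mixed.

Yes

Total volume after mixing = 480 + 340 = 820 mL.
[Sr²⁺] = (1.39×10⁻³)(480)/820 = 8.14×10⁻⁴ M
[CO₃²⁻] = (1.13×10⁻³)(340)/820 = 4.69×10⁻⁴ M
Q = [Sr²⁺][CO₃²⁻] = 3.81×10⁻⁷
Q = 3.81×10⁻⁷ > Ksp = 2.24×10⁻¹⁰, so the solution is supersaturated and SrCO₃ precipitates.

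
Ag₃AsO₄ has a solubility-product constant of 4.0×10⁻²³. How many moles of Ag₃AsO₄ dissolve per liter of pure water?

1.1×10⁻⁶ M

Ag₃AsO₄(s) ⇌ 3 Ag⁺(aq) + AsO₄³⁻(aq)
If s mol/L of Ag₃AsO₄ dissolves, [Ag⁺] = 3s and [AsO₄³⁻] = s.
Ksp = [Ag⁺]^3[AsO₄³⁻] = (3s)^3 · s = 27s^4
27s^4 = 4.0×10⁻²³  ⇒  s^4 = 1.5×10⁻²⁴
s = (1.5×10⁻²⁴)^(1/4) = 1.1×10⁻⁶ M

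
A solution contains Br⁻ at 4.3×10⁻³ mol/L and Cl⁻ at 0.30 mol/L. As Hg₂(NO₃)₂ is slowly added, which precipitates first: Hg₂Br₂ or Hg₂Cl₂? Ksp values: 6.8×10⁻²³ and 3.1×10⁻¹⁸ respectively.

Hg₂Br₂

The threshold for precipitation is Q = Ksp.
For Hg₂Br₂: [Hg₂²⁺] = (Ksp/[Br⁻]^2) = 3.7×10⁻¹⁸ mol/L
For Hg₂Cl₂: [Hg₂²⁺] = (Ksp/[Cl⁻]^2) = 3.4×10⁻¹⁷ mol/L
Hg₂Br₂ requires the lower [Hg₂²⁺], so it precipitates first.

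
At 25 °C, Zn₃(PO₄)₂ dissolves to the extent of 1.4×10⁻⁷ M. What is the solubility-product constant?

Ksp = 5.8×10⁻³³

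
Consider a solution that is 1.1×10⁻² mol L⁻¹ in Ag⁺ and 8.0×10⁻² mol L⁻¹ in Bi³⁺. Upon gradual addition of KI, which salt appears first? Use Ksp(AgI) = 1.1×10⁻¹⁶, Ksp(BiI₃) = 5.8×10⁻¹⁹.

The threshold for precipitation is Q = Ksp.
For AgI: [I⁻] = (Ksp/[Ag⁺]) = 1.0×10⁻¹⁴ mol L⁻¹
For BiI₃: [I⁻] = (Ksp/[Bi³⁺])^(1/3) = 1.9×10⁻⁶ mol L⁻¹
AgI requires the lower [I⁻], so it precipitates first.

AgI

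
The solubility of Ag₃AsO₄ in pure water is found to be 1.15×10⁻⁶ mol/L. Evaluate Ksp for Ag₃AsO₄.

Ksp = 4.72×10⁻²³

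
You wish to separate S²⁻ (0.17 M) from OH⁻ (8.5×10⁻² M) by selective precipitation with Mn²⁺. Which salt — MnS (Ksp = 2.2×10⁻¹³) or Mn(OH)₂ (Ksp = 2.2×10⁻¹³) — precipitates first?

The threshold for precipitation is Q = Ksp.
For MnS: [Mn²⁺] = (Ksp/[S²⁻]) = 1.3×10⁻¹² M
For Mn(OH)₂: [Mn²⁺] = (Ksp/[OH⁻]^2) = 3.0×10⁻¹¹ M
The smaller threshold [Mn²⁺] is reached first, so MnS precipitates first.

MnS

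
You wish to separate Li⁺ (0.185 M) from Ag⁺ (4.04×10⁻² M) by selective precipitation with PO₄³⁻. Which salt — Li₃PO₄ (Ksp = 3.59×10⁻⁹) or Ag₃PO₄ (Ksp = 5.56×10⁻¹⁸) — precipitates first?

Ag₃PO₄

A salt starts to precipitate once the ion product Q reaches its Ksp.
For Li₃PO₄: [PO₄³⁻] = (Ksp/[Li⁺]^3) = 5.67×10⁻⁷ M
For Ag₃PO₄: [PO₄³⁻] = (Ksp/[Ag⁺]^3) = 8.43×10⁻¹⁴ M
The smaller threshold [PO₄³⁻] is reached first, so Ag₃PO₄ precipitates first.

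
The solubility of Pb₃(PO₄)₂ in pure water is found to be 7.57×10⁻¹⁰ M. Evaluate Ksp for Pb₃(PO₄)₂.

Pb₃(PO₄)₂(s) ⇌ 3 Pb²⁺(aq) + 2 PO₄³⁻(aq)
Call the molar solubility s, so that [Pb²⁺] = 3s and [PO₄³⁻] = 2s.
Ksp = [Pb²⁺]^3[PO₄³⁻]^2 = (3s)^3 · (2s)^2 = 108s^5
Ksp = 108 × (7.57×10⁻¹⁰)^5 = 2.68×10⁻⁴⁴

Ksp = 2.68×10⁻⁴⁴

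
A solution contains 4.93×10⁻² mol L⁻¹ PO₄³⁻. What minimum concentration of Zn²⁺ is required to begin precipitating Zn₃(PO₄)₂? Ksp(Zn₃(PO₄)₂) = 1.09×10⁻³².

Each salt precipitates once Q = Ksp for that salt.
Zn₃(PO₄)₂(s) ⇌ 3 Zn²⁺(aq) + 2 PO₄³⁻(aq)
Ksp = [Zn²⁺]^3[PO₄³⁻]^2 = [Zn²⁺]^3(4.93×10⁻²)^2
[Zn²⁺]^3 = 1.09×10⁻³² / (4.93×10⁻²)^2 = 4.48×10⁻³⁰
[Zn²⁺] = 1.65×10⁻¹⁰ mol L⁻¹

1.65×10⁻¹⁰ M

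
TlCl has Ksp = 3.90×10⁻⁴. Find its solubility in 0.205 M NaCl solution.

TlCl(s) ⇌ Tl⁺(aq) + Cl⁻(aq)
With Cl⁻ already at 0.205 M and s small, take [Cl⁻] ≈ 0.205 M and [Tl⁺] = s.
Ksp = [Tl⁺][Cl⁻] = s(0.205)
s = 3.90×10⁻⁴ / (0.205) = 1.90×10⁻³
s = 1.90×10⁻³ M

1.90×10⁻³ M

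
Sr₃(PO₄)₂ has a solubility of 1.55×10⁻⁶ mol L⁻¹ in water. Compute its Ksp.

Sr₃(PO₄)₂(s) ⇌ 3 Sr²⁺(aq) + 2 PO₄³⁻(aq)
With molar solubility s: [Sr²⁺] = 3s, [PO₄³⁻] = 2s.
Ksp = [Sr²⁺]^3[PO₄³⁻]^2 = (3s)^3 · (2s)^2 = 108s^5
Ksp = 108 × (1.55×10⁻⁶)^5 = 9.66×10⁻²⁸

Ksp = 9.66×10⁻²⁸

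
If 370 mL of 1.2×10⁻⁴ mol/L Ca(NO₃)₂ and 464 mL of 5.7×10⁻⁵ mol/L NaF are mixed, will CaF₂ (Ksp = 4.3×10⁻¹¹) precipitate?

No

The combined volume is 834 mL.
[Ca²⁺] = (1.2×10⁻⁴)(370)/834 = 5.3×10⁻⁵ mol/L
[F⁻] = (5.7×10⁻⁵)(464)/834 = 3.2×10⁻⁵ mol/L
Q = [Ca²⁺][F⁻]^2 = 5.4×10⁻¹⁴
Since Q (5.4×10⁻¹⁴) is less than Ksp (4.3×10⁻¹¹), no CaF₂ precipitates.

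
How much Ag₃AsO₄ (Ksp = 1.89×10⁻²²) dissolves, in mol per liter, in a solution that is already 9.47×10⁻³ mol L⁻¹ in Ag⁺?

Ag₃AsO₄(s) ⇌ 3 Ag⁺(aq) + AsO₄³⁻(aq)
With Ag⁺ already at 9.47×10⁻³ mol L⁻¹ and s small, take [Ag⁺] ≈ 9.47×10⁻³ mol L⁻¹ and [AsO₄³⁻] = s.
Ksp = [Ag⁺]^3[AsO₄³⁻] = (9.47×10⁻³)^3s
s = 1.89×10⁻²² / (9.47×10⁻³)^3 = 2.23×10⁻¹⁶
s = 2.23×10⁻¹⁶ mol L⁻¹

2.23×10⁻¹⁶ M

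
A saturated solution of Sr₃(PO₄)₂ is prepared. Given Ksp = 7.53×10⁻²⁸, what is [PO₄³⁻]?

Sr₃(PO₄)₂(s) ⇌ 3 Sr²⁺(aq) + 2 PO₄³⁻(aq)
With molar solubility s: [Sr²⁺] = 3s, [PO₄³⁻] = 2s.
Ksp = [Sr²⁺]^3[PO₄³⁻]^2 = (3s)^3 · (2s)^2 = 108s^5 = 7.53×10⁻²⁸
s = 1.47×10⁻⁶ mol/L
[PO₄³⁻] = 2s = 2.95×10⁻⁶ mol/L

2.95×10⁻⁶ M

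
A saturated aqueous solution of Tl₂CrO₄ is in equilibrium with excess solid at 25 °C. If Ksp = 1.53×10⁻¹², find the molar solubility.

Tl₂CrO₄(s) ⇌ 2 Tl⁺(aq) + CrO₄²⁻(aq)
For each mole of Tl₂CrO₄ that dissolves per liter, [Tl⁺] = 2s and [CrO₄²⁻] = s; let s denote this solubility.
Ksp = [Tl⁺]^2[CrO₄²⁻] = (2s)^2 · s = 4s^3
4s^3 = 1.53×10⁻¹²  ⇒  s^3 = 3.83×10⁻¹³
Taking the 3rd root, s = 7.26×10⁻⁵ mol/L.

7.26×10⁻⁵ M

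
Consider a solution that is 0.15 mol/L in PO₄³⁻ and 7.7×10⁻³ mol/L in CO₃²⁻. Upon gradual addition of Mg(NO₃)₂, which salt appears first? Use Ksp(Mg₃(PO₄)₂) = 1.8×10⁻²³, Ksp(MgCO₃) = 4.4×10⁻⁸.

Mg₃(PO₄)₂

A salt starts to precipitate once the ion product Q reaches its Ksp.
For Mg₃(PO₄)₂: [Mg²⁺] = (Ksp/[PO₄³⁻]^2)^(1/3) = 9.3×10⁻⁸ mol/L
For MgCO₃: [Mg²⁺] = (Ksp/[CO₃²⁻]) = 5.7×10⁻⁶ mol/L
Since Mg₃(PO₄)₂ needs less Mg²⁺ to reach saturation, it precipitates first.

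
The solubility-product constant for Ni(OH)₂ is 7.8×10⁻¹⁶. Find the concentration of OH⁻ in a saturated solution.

Ni(OH)₂(s) ⇌ Ni²⁺(aq) + 2 OH⁻(aq)
With molar solubility s: [Ni²⁺] = s, [OH⁻] = 2s.
Ksp = [Ni²⁺][OH⁻]^2 = s · (2s)^2 = 4s^3 = 7.8×10⁻¹⁶
s = 5.8×10⁻⁶ mol/L
[OH⁻] = 2s = 1.2×10⁻⁵ mol/L

1.2×10⁻⁵ M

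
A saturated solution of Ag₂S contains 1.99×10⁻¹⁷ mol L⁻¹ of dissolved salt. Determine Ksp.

Ag₂S(s) ⇌ 2 Ag⁺(aq) + S²⁻(aq)
With molar solubility s: [Ag⁺] = 2s, [S²⁻] = s.
Ksp = [Ag⁺]^2[S²⁻] = (2s)^2 · s = 4s^3
Ksp = 4 × (1.99×10⁻¹⁷)^3 = 3.15×10⁻⁵⁰

Ksp = 3.15×10⁻⁵⁰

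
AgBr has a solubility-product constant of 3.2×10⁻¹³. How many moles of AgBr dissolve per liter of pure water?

5.7×10⁻⁷ M

AgBr(s) ⇌ Ag⁺(aq) + Br⁻(aq)
Call the molar solubility s, so that [Ag⁺] = s and [Br⁻] = s.
Ksp = [Ag⁺][Br⁻] = s · s = s^2
s^2 = 3.2×10⁻¹³
s = 5.7×10⁻⁷ mol/L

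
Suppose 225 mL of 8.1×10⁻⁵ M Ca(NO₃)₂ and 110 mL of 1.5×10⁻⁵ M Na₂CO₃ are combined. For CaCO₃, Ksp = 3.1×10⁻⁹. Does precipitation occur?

No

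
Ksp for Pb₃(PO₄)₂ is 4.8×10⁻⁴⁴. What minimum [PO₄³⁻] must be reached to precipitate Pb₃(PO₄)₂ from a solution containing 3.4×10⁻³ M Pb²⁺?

1.1×10⁻¹⁸ M

The threshold for precipitation is Q = Ksp.
Pb₃(PO₄)₂(s) ⇌ 3 Pb²⁺(aq) + 2 PO₄³⁻(aq)
Ksp = [Pb²⁺]^3[PO₄³⁻]^2 = [PO₄³⁻]^2(3.4×10⁻³)^3
[PO₄³⁻]^2 = 4.8×10⁻⁴⁴ / (3.4×10⁻³)^3 = 1.2×10⁻³⁶
[PO₄³⁻] = 1.1×10⁻¹⁸ M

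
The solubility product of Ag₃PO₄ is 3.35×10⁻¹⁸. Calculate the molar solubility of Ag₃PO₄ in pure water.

Ag₃PO₄(s) ⇌ 3 Ag⁺(aq) + PO₄³⁻(aq)
Call the molar solubility s, so that [Ag⁺] = 3s and [PO₄³⁻] = s.
Ksp = [Ag⁺]^3[PO₄³⁻] = (3s)^3 · s = 27s^4
27s^4 = 3.35×10⁻¹⁸  ⇒  s^4 = 1.24×10⁻¹⁹
Taking the 4th root, s = 1.88×10⁻⁵ M.

1.88×10⁻⁵ M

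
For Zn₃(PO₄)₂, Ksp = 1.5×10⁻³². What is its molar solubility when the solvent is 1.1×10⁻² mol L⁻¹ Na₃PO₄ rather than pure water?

1.7×10⁻¹⁰ M

Zn₃(PO₄)₂(s) ⇌ 3 Zn²⁺(aq) + 2 PO₄³⁻(aq)
Let s be the solubility of Zn₃(PO₄)₂ here. The common ion gives [PO₄³⁻] ≈ 1.1×10⁻² mol L⁻¹, and [Zn²⁺] = 3s.
Ksp = [Zn²⁺]^3[PO₄³⁻]^2 = (3s)^3(1.1×10⁻²)^2
(3s)^3 = 1.5×10⁻³² / (1.1×10⁻²)^2 = 1.2×10⁻²⁸
s = 1.7×10⁻¹⁰ mol L⁻¹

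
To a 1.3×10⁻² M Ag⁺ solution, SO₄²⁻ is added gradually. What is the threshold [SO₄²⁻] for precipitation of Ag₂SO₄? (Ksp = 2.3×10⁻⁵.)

The threshold for precipitation is Q = Ksp.
Ag₂SO₄(s) ⇌ 2 Ag⁺(aq) + SO₄²⁻(aq)
Ksp = [Ag⁺]^2[SO₄²⁻] = [SO₄²⁻](1.3×10⁻²)^2
[SO₄²⁻] = 2.3×10⁻⁵ / (1.3×10⁻²)^2 = 0.14
[SO₄²⁻] = 0.14 M

0.14 M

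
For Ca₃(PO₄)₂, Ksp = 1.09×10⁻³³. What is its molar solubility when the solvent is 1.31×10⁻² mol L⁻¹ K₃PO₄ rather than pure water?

Ca₃(PO₄)₂(s) ⇌ 3 Ca²⁺(aq) + 2 PO₄³⁻(aq)
Let s be the solubility of Ca₃(PO₄)₂ here. The common ion gives [PO₄³⁻] ≈ 1.31×10⁻² mol L⁻¹, and [Ca²⁺] = 3s.
Ksp = [Ca²⁺]^3[PO₄³⁻]^2 = (3s)^3(1.31×10⁻²)^2
(3s)^3 = 1.09×10⁻³³ / (1.31×10⁻²)^2 = 6.35×10⁻³⁰
s = 6.17×10⁻¹¹ mol L⁻¹

6.17×10⁻¹¹ M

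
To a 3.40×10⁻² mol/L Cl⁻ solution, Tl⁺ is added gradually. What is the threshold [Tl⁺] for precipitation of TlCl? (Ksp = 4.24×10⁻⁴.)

Precipitation begins when Q = Ksp.
TlCl(s) ⇌ Tl⁺(aq) + Cl⁻(aq)
Ksp = [Tl⁺][Cl⁻] = [Tl⁺](3.40×10⁻²)
[Tl⁺] = 4.24×10⁻⁴ / (3.40×10⁻²) = 1.25×10⁻²
[Tl⁺] = 1.25×10⁻² mol/L

1.25×10⁻² M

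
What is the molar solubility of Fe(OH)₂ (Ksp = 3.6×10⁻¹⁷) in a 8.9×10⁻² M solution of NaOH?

Fe(OH)₂(s) ⇌ Fe²⁺(aq) + 2 OH⁻(aq)
With OH⁻ already at 8.9×10⁻² M and s small, take [OH⁻] ≈ 8.9×10⁻² M and [Fe²⁺] = s.
Ksp = [Fe²⁺][OH⁻]^2 = s(8.9×10⁻²)^2
s = 3.6×10⁻¹⁷ / (8.9×10⁻²)^2 = 4.5×10⁻¹⁵
s = 4.5×10⁻¹⁵ M

4.5×10⁻¹⁵ M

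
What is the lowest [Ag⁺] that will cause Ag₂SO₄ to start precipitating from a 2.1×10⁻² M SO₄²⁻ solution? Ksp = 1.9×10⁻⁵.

3.0×10⁻² M

Each salt precipitates once Q = Ksp for that salt.
Ag₂SO₄(s) ⇌ 2 Ag⁺(aq) + SO₄²⁻(aq)
Ksp = [Ag⁺]^2[SO₄²⁻] = [Ag⁺]^2(2.1×10⁻²)
[Ag⁺]^2 = 1.9×10⁻⁵ / (2.1×10⁻²) = 9.0×10⁻⁴
[Ag⁺] = 3.0×10⁻² M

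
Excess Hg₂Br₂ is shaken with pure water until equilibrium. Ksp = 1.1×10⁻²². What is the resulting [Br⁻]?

Hg₂Br₂(s) ⇌ Hg₂²⁺(aq) + 2 Br⁻(aq)
With molar solubility s: [Hg₂²⁺] = s, [Br⁻] = 2s.
Ksp = [Hg₂²⁺][Br⁻]^2 = s · (2s)^2 = 4s^3 = 1.1×10⁻²²
s = 3.0×10⁻⁸ mol/L
[Br⁻] = 2s = 6.0×10⁻⁸ mol/L

6.0×10⁻⁸ M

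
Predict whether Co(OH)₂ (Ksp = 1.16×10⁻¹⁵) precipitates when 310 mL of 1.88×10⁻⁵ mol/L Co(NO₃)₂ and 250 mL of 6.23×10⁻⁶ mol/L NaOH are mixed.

The combined volume is 560 mL.
[Co²⁺] = (1.88×10⁻⁵)(310)/560 = 1.04×10⁻⁵ mol/L
[OH⁻] = (6.23×10⁻⁶)(250)/560 = 2.78×10⁻⁶ mol/L
Q = [Co²⁺][OH⁻]^2 = 8.05×10⁻¹⁷
Q < Ksp (8.05×10⁻¹⁷ vs 1.16×10⁻¹⁵); the solution remains unsaturated and no precipitate forms.

No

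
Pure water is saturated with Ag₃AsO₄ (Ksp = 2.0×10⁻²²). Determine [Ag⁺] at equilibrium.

4.9×10⁻⁶ M

Ag₃AsO₄(s) ⇌ 3 Ag⁺(aq) + AsO₄³⁻(aq)
If s mol/L of Ag₃AsO₄ dissolves, [Ag⁺] = 3s and [AsO₄³⁻] = s.
Ksp = [Ag⁺]^3[AsO₄³⁻] = (3s)^3 · s = 27s^4 = 2.0×10⁻²²
s = 1.6×10⁻⁶ mol L⁻¹
[Ag⁺] = 3s = 4.9×10⁻⁶ mol L⁻¹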